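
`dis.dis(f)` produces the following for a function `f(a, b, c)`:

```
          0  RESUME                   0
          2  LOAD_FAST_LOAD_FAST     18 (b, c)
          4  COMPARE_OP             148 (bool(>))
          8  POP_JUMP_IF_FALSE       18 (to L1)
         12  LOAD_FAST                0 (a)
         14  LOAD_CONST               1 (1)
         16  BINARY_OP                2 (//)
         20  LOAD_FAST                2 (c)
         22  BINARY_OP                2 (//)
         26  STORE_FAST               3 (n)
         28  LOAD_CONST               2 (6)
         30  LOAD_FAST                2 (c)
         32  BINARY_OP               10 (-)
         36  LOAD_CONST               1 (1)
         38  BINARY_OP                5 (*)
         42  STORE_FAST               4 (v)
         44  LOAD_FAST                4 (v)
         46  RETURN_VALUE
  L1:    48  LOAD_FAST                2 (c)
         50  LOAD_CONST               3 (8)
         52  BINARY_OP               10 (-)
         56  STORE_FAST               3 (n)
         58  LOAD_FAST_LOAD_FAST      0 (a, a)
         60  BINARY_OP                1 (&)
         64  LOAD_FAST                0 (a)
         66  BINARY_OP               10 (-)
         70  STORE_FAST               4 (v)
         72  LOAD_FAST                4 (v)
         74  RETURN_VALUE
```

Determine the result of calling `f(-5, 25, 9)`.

LOAD_FAST_LOAD_FAST b,c → push 25,9. Stack: [25, 9]
COMPARE_OP bool(>) → 25 vs 9 = True. Stack: [True]
POP_JUMP_IF_FALSE → pop True; no jump. Stack: []
LOAD_FAST a → push -5. Stack: [-5]
LOAD_CONST → push 1. Stack: [-5, 1]
BINARY_OP // → -5 // 1 = -5. Stack: [-5]
LOAD_FAST c → push 9. Stack: [-5, 9]
BINARY_OP // → -5 // 9 = -1. Stack: [-1]
STORE_FAST n → n=-1. Stack: []
LOAD_CONST → push 6. Stack: [6]
LOAD_FAST c → push 9. Stack: [6, 9]
BINARY_OP - → 6 - 9 = -3. Stack: [-3]
LOAD_CONST → push 1. Stack: [-3, 1]
BINARY_OP * → -3 * 1 = -3. Stack: [-3]
STORE_FAST v → v=-3. Stack: []
LOAD_FAST v → push -3. Stack: [-3]
RETURN_VALUE → return -3.

-3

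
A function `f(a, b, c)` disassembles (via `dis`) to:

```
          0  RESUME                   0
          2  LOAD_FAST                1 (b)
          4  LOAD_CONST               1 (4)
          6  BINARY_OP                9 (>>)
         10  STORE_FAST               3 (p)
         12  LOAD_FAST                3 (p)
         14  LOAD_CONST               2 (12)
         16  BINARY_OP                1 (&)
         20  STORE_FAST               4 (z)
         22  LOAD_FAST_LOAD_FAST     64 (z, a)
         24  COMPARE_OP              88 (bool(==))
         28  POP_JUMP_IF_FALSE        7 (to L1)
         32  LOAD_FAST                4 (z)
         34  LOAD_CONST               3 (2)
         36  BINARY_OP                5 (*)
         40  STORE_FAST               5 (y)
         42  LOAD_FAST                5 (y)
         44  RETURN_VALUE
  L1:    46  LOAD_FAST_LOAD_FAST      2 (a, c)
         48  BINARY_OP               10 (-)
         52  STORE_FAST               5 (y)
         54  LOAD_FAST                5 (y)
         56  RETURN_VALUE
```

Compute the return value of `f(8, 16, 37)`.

-29

LOAD_FAST b → push 16. Stack: [16]
LOAD_CONST → push 4. Stack: [16, 4]
BINARY_OP >> → 16 >> 4 = 1. Stack: [1]
STORE_FAST p → p=1. Stack: []
LOAD_FAST p → push 1. Stack: [1]
LOAD_CONST → push 12. Stack: [1, 12]
BINARY_OP & → 1 & 12 = 0. Stack: [0]
STORE_FAST z → z=0. Stack: []
LOAD_FAST_LOAD_FAST z,a → push 0,8. Stack: [0, 8]
COMPARE_OP bool(==) → 0 vs 8 = False. Stack: [False]
POP_JUMP_IF_FALSE → pop False; jump. Stack: []
LOAD_FAST_LOAD_FAST a,c → push 8,37. Stack: [8, 37]
BINARY_OP - → 8 - 37 = -29. Stack: [-29]
STORE_FAST y → y=-29. Stack: []
LOAD_FAST y → push -29. Stack: [-29]
RETURN_VALUE → return -29.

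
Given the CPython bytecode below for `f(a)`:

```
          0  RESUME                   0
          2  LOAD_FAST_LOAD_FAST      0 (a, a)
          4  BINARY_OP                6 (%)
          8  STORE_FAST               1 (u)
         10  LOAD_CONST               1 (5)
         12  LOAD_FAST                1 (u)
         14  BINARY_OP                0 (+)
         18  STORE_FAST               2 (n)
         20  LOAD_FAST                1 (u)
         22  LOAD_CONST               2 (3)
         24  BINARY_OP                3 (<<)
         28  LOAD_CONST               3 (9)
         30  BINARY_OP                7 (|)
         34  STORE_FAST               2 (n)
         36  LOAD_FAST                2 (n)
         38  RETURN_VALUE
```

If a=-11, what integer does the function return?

9

LOAD_FAST_LOAD_FAST a,a → push -11,-11. Stack: [-11, -11]
BINARY_OP % → -11 % -11 = 0. Stack: [0]
STORE_FAST u → u=0. Stack: []
LOAD_CONST → push 5. Stack: [5]
LOAD_FAST u → push 0. Stack: [5, 0]
BINARY_OP + → 5 + 0 = 5. Stack: [5]
STORE_FAST n → n=5. Stack: []
LOAD_FAST u → push 0. Stack: [0]
LOAD_CONST → push 3. Stack: [0, 3]
BINARY_OP << → 0 << 3 = 0. Stack: [0]
LOAD_CONST → push 9. Stack: [0, 9]
BINARY_OP | → 0 | 9 = 9. Stack: [9]
STORE_FAST n → n=9. Stack: []
LOAD_FAST n → push 9. Stack: [9]
RETURN_VALUE → return 9.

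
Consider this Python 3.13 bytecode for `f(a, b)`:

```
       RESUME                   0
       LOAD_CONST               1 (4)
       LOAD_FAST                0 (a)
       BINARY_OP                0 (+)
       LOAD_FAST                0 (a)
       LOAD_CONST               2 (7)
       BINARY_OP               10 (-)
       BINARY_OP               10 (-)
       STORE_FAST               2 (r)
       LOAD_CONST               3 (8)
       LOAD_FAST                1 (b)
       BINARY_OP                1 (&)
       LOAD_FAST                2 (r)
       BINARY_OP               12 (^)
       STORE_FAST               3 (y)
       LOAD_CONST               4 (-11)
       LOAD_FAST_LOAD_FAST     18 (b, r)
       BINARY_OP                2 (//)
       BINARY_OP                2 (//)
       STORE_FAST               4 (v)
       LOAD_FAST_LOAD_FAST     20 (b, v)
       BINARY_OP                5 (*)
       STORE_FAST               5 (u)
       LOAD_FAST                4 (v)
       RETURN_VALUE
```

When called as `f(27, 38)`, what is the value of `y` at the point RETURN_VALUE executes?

LOAD_CONST → push 4. Stack: [4]
LOAD_FAST a → push 27. Stack: [4, 27]
BINARY_OP + → 4 + 27 = 31. Stack: [31]
LOAD_FAST a → push 27. Stack: [31, 27]
LOAD_CONST → push 7. Stack: [31, 27, 7]
BINARY_OP - → 27 - 7 = 20. Stack: [31, 20]
BINARY_OP - → 31 - 20 = 11. Stack: [11]
STORE_FAST r → r=11. Stack: []
LOAD_CONST → push 8. Stack: [8]
LOAD_FAST b → push 38. Stack: [8, 38]
BINARY_OP & → 8 & 38 = 0. Stack: [0]
LOAD_FAST r → push 11. Stack: [0, 11]
BINARY_OP ^ → 0 ^ 11 = 11. Stack: [11]
STORE_FAST y → y=11. Stack: []
LOAD_CONST → push -11. Stack: [-11]
LOAD_FAST_LOAD_FAST b,r → push 38,11. Stack: [-11, 38, 11]
BINARY_OP // → 38 // 11 = 3. Stack: [-11, 3]
BINARY_OP // → -11 // 3 = -4. Stack: [-4]
STORE_FAST v → v=-4. Stack: []
LOAD_FAST_LOAD_FAST b,v → push 38,-4. Stack: [38, -4]
BINARY_OP * → 38 * -4 = -152. Stack: [-152]
STORE_FAST u → u=-152. Stack: []
LOAD_FAST v → push -4. Stack: [-4]
RETURN_VALUE → return -4.

11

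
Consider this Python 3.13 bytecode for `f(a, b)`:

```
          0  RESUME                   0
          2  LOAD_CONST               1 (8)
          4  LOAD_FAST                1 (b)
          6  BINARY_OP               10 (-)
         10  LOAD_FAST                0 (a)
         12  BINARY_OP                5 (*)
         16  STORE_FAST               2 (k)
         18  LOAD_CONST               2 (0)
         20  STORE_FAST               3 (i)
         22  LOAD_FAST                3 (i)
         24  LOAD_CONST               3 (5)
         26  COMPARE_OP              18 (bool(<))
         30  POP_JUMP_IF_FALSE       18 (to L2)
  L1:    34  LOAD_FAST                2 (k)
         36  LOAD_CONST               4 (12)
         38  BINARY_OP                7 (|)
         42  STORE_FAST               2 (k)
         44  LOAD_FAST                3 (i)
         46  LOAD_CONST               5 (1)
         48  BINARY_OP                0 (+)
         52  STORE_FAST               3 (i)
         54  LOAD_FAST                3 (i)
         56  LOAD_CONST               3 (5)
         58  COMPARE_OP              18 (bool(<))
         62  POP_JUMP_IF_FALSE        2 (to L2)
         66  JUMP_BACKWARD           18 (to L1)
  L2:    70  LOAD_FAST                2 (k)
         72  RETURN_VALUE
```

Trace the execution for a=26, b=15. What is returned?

-178

LOAD_CONST → push 8
LOAD_FAST b → push 15
BINARY_OP - → 8 - 15 = -7
LOAD_FAST a → push 26
BINARY_OP * → -7 * 26 = -182
STORE_FAST k → k=-182
LOAD_CONST → push 0
STORE_FAST i → i=0
LOAD_FAST i → push 0
LOAD_CONST → push 5
COMPARE_OP bool(<) → 0 vs 5 = True
POP_JUMP_IF_FALSE → pop True; no jump
LOAD_FAST k → push -182
LOAD_CONST → push 12
BINARY_OP | → -182 | 12 = -178
STORE_FAST k → k=-178
LOAD_FAST i → push 0
LOAD_CONST → push 1
BINARY_OP + → 0 + 1 = 1
STORE_FAST i → i=1
LOAD_FAST i → push 1
LOAD_CONST → push 5
COMPARE_OP bool(<) → 1 vs 5 = True
POP_JUMP_IF_FALSE → pop True; no jump
LOAD_FAST k → push -178
LOAD_CONST → push 12
BINARY_OP | → -178 | 12 = -178
STORE_FAST k → k=-178
LOAD_FAST i → push 1
LOAD_CONST → push 1
BINARY_OP + → 1 + 1 = 2
STORE_FAST i → i=2
LOAD_FAST i → push 2
LOAD_CONST → push 5
COMPARE_OP bool(<) → 2 vs 5 = True
POP_JUMP_IF_FALSE → pop True; no jump
LOAD_FAST k → push -178
LOAD_CONST → push 12
BINARY_OP | → -178 | 12 = -178
STORE_FAST k → k=-178
LOAD_FAST i → push 2
LOAD_CONST → push 1
BINARY_OP + → 2 + 1 = 3
STORE_FAST i → i=3
LOAD_FAST i → push 3
LOAD_CONST → push 5
COMPARE_OP bool(<) → 3 vs 5 = True
POP_JUMP_IF_FALSE → pop True; no jump
LOAD_FAST k → push -178
LOAD_CONST → push 12
BINARY_OP | → -178 | 12 = -178
STORE_FAST k → k=-178
LOAD_FAST i → push 3
LOAD_CONST → push 1
BINARY_OP + → 3 + 1 = 4
STORE_FAST i → i=4
LOAD_FAST i → push 4
LOAD_CONST → push 5
COMPARE_OP bool(<) → 4 vs 5 = True
POP_JUMP_IF_FALSE → pop True; no jump
LOAD_FAST k → push -178
LOAD_CONST → push 12
BINARY_OP | → -178 | 12 = -178
STORE_FAST k → k=-178
LOAD_FAST i → push 4
LOAD_CONST → push 1
BINARY_OP + → 4 + 1 = 5
STORE_FAST i → i=5
LOAD_FAST i → push 5
LOAD_CONST → push 5
COMPARE_OP bool(<) → 5 vs 5 = False
POP_JUMP_IF_FALSE → pop False; jump
LOAD_FAST k → push -178
RETURN_VALUE → return -178.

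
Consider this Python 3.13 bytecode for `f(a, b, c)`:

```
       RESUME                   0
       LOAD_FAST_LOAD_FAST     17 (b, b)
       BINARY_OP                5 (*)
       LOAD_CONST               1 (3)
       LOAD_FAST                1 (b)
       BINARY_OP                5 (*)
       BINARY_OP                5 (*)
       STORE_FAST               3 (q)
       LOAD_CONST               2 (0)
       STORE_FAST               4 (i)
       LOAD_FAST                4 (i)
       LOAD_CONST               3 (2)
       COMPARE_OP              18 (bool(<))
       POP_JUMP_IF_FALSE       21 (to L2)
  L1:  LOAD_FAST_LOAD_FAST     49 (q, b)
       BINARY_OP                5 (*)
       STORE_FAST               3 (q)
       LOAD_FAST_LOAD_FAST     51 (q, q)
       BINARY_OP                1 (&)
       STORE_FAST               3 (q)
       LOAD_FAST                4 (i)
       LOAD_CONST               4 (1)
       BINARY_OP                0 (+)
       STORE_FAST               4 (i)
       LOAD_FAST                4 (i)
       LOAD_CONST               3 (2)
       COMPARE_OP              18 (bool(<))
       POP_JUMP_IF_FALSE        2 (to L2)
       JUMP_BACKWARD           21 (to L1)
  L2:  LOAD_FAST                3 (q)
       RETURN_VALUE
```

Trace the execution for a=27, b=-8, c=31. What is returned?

-98304

LOAD_FAST_LOAD_FAST b,b → push -8,-8. Stack: [-8, -8]
BINARY_OP * → -8 * -8 = 64. Stack: [64]
LOAD_CONST → push 3. Stack: [64, 3]
LOAD_FAST b → push -8. Stack: [64, 3, -8]
BINARY_OP * → 3 * -8 = -24. Stack: [64, -24]
BINARY_OP * → 64 * -24 = -1536. Stack: [-1536]
STORE_FAST q → q=-1536. Stack: []
LOAD_CONST → push 0. Stack: [0]
STORE_FAST i → i=0. Stack: []
LOAD_FAST i → push 0. Stack: [0]
LOAD_CONST → push 2. Stack: [0, 2]
COMPARE_OP bool(<) → 0 vs 2 = True. Stack: [True]
POP_JUMP_IF_FALSE → pop True; no jump. Stack: []
LOAD_FAST_LOAD_FAST q,b → push -1536,-8. Stack: [-1536, -8]
BINARY_OP * → -1536 * -8 = 12288. Stack: [12288]
STORE_FAST q → q=12288. Stack: []
LOAD_FAST_LOAD_FAST q,q → push 12288,12288. Stack: [12288, 12288]
BINARY_OP & → 12288 & 12288 = 12288. Stack: [12288]
STORE_FAST q → q=12288. Stack: []
LOAD_FAST i → push 0. Stack: [0]
LOAD_CONST → push 1. Stack: [0, 1]
BINARY_OP + → 0 + 1 = 1. Stack: [1]
STORE_FAST i → i=1. Stack: []
LOAD_FAST i → push 1. Stack: [1]
LOAD_CONST → push 2. Stack: [1, 2]
COMPARE_OP bool(<) → 1 vs 2 = True. Stack: [True]
POP_JUMP_IF_FALSE → pop True; no jump. Stack: []
LOAD_FAST_LOAD_FAST q,b → push 12288,-8. Stack: [12288, -8]
BINARY_OP * → 12288 * -8 = -98304. Stack: [-98304]
STORE_FAST q → q=-98304. Stack: []
LOAD_FAST_LOAD_FAST q,q → push -98304,-98304. Stack: [-98304, -98304]
BINARY_OP & → -98304 & -98304 = -98304. Stack: [-98304]
STORE_FAST q → q=-98304. Stack: []
LOAD_FAST i → push 1. Stack: [1]
LOAD_CONST → push 1. Stack: [1, 1]
BINARY_OP + → 1 + 1 = 2. Stack: [2]
STORE_FAST i → i=2. Stack: []
LOAD_FAST i → push 2. Stack: [2]
LOAD_CONST → push 2. Stack: [2, 2]
COMPARE_OP bool(<) → 2 vs 2 = False. Stack: [False]
POP_JUMP_IF_FALSE → pop False; jump. Stack: []
LOAD_FAST q → push -98304. Stack: [-98304]
RETURN_VALUE → return -98304.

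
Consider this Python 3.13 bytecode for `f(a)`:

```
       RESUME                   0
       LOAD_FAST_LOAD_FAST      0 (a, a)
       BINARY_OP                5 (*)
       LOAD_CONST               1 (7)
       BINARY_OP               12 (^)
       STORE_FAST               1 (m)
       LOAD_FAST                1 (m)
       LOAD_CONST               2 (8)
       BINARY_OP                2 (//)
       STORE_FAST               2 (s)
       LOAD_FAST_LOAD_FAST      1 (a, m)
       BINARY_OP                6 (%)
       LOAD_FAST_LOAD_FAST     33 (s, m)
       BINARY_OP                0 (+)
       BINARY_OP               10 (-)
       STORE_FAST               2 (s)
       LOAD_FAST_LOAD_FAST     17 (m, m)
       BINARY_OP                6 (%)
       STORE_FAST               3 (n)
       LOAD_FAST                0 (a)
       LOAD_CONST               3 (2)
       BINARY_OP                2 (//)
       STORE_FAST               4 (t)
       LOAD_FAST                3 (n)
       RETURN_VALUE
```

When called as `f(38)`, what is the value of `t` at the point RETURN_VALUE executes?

LOAD_FAST_LOAD_FAST a,a → push 38,38. Stack: [38, 38]
BINARY_OP * → 38 * 38 = 1444. Stack: [1444]
LOAD_CONST → push 7. Stack: [1444, 7]
BINARY_OP ^ → 1444 ^ 7 = 1443. Stack: [1443]
STORE_FAST m → m=1443. Stack: []
LOAD_FAST m → push 1443. Stack: [1443]
LOAD_CONST → push 8. Stack: [1443, 8]
BINARY_OP // → 1443 // 8 = 180. Stack: [180]
STORE_FAST s → s=180. Stack: []
LOAD_FAST_LOAD_FAST a,m → push 38,1443. Stack: [38, 1443]
BINARY_OP % → 38 % 1443 = 38. Stack: [38]
LOAD_FAST_LOAD_FAST s,m → push 180,1443. Stack: [38, 180, 1443]
BINARY_OP + → 180 + 1443 = 1623. Stack: [38, 1623]
BINARY_OP - → 38 - 1623 = -1585. Stack: [-1585]
STORE_FAST s → s=-1585. Stack: []
LOAD_FAST_LOAD_FAST m,m → push 1443,1443. Stack: [1443, 1443]
BINARY_OP % → 1443 % 1443 = 0. Stack: [0]
STORE_FAST n → n=0. Stack: []
LOAD_FAST a → push 38. Stack: [38]
LOAD_CONST → push 2. Stack: [38, 2]
BINARY_OP // → 38 // 2 = 19. Stack: [19]
STORE_FAST t → t=19. Stack: []
LOAD_FAST n → push 0. Stack: [0]
RETURN_VALUE → return 0.

19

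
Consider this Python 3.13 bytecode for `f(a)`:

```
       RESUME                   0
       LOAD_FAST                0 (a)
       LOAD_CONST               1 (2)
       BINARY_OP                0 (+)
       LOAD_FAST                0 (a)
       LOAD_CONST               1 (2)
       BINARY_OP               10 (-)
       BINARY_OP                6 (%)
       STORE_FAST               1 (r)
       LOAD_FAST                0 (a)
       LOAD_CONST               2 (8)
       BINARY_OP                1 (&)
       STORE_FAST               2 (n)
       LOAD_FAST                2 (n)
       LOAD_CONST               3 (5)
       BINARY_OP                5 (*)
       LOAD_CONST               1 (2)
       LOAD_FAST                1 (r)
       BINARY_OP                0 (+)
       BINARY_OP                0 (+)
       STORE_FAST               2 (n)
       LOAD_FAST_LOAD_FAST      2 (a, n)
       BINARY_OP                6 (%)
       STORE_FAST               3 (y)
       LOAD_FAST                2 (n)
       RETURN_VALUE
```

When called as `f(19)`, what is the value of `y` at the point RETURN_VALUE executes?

LOAD_FAST a → push 19. Stack: [19]
LOAD_CONST → push 2. Stack: [19, 2]
BINARY_OP + → 19 + 2 = 21. Stack: [21]
LOAD_FAST a → push 19. Stack: [21, 19]
LOAD_CONST → push 2. Stack: [21, 19, 2]
BINARY_OP - → 19 - 2 = 17. Stack: [21, 17]
BINARY_OP % → 21 % 17 = 4. Stack: [4]
STORE_FAST r → r=4. Stack: []
LOAD_FAST a → push 19. Stack: [19]
LOAD_CONST → push 8. Stack: [19, 8]
BINARY_OP & → 19 & 8 = 0. Stack: [0]
STORE_FAST n → n=0. Stack: []
LOAD_FAST n → push 0. Stack: [0]
LOAD_CONST → push 5. Stack: [0, 5]
BINARY_OP * → 0 * 5 = 0. Stack: [0]
LOAD_CONST → push 2. Stack: [0, 2]
LOAD_FAST r → push 4. Stack: [0, 2, 4]
BINARY_OP + → 2 + 4 = 6. Stack: [0, 6]
BINARY_OP + → 0 + 6 = 6. Stack: [6]
STORE_FAST n → n=6. Stack: []
LOAD_FAST_LOAD_FAST a,n → push 19,6. Stack: [19, 6]
BINARY_OP % → 19 % 6 = 1. Stack: [1]
STORE_FAST y → y=1. Stack: []
LOAD_FAST n → push 6. Stack: [6]
RETURN_VALUE → return 6.

1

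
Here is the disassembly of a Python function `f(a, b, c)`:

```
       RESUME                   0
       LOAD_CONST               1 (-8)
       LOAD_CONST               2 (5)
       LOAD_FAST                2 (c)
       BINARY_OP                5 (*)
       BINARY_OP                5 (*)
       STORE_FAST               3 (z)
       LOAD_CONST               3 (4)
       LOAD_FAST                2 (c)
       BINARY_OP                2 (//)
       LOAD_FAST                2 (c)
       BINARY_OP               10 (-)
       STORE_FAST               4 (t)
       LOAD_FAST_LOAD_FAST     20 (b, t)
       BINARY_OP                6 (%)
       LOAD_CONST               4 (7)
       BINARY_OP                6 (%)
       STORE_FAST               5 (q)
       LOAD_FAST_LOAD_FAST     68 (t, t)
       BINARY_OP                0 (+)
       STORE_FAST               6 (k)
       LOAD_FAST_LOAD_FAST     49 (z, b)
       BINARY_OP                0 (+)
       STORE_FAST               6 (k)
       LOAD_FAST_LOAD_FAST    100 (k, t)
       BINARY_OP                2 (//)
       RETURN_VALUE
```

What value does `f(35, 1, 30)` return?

39

LOAD_CONST → push -8. Stack: [-8]
LOAD_CONST → push 5. Stack: [-8, 5]
LOAD_FAST c → push 30. Stack: [-8, 5, 30]
BINARY_OP * → 5 * 30 = 150. Stack: [-8, 150]
BINARY_OP * → -8 * 150 = -1200. Stack: [-1200]
STORE_FAST z → z=-1200. Stack: []
LOAD_CONST → push 4. Stack: [4]
LOAD_FAST c → push 30. Stack: [4, 30]
BINARY_OP // → 4 // 30 = 0. Stack: [0]
LOAD_FAST c → push 30. Stack: [0, 30]
BINARY_OP - → 0 - 30 = -30. Stack: [-30]
STORE_FAST t → t=-30. Stack: []
LOAD_FAST_LOAD_FAST b,t → push 1,-30. Stack: [1, -30]
BINARY_OP % → 1 % -30 = -29. Stack: [-29]
LOAD_CONST → push 7. Stack: [-29, 7]
BINARY_OP % → -29 % 7 = 6. Stack: [6]
STORE_FAST q → q=6. Stack: []
LOAD_FAST_LOAD_FAST t,t → push -30,-30. Stack: [-30, -30]
BINARY_OP + → -30 + -30 = -60. Stack: [-60]
STORE_FAST k → k=-60. Stack: []
LOAD_FAST_LOAD_FAST z,b → push -1200,1. Stack: [-1200, 1]
BINARY_OP + → -1200 + 1 = -1199. Stack: [-1199]
STORE_FAST k → k=-1199. Stack: []
LOAD_FAST_LOAD_FAST k,t → push -1199,-30. Stack: [-1199, -30]
BINARY_OP // → -1199 // -30 = 39. Stack: [39]
RETURN_VALUE → return 39.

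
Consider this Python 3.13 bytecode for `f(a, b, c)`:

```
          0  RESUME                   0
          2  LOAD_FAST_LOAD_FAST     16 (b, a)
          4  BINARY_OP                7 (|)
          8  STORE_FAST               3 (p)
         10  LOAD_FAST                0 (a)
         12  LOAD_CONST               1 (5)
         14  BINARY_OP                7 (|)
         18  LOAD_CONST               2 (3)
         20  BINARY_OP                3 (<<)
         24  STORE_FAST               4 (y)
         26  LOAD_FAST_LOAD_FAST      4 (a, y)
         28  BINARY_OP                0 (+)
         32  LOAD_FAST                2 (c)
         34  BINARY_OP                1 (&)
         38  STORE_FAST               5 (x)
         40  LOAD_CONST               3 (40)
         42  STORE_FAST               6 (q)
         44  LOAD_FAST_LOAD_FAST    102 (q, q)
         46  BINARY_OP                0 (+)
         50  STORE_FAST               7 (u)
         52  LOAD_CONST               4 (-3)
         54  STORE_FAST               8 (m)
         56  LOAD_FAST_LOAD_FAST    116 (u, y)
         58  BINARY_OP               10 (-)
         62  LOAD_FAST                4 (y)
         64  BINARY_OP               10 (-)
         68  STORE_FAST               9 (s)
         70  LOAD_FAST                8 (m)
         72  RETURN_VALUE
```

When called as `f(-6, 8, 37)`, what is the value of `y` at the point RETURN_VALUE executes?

-8

LOAD_FAST_LOAD_FAST b,a → push 8,-6. Stack: [8, -6]
BINARY_OP | → 8 | -6 = -6. Stack: [-6]
STORE_FAST p → p=-6. Stack: []
LOAD_FAST a → push -6. Stack: [-6]
LOAD_CONST → push 5. Stack: [-6, 5]
BINARY_OP | → -6 | 5 = -1. Stack: [-1]
LOAD_CONST → push 3. Stack: [-1, 3]
BINARY_OP << → -1 << 3 = -8. Stack: [-8]
STORE_FAST y → y=-8. Stack: []
LOAD_FAST_LOAD_FAST a,y → push -6,-8. Stack: [-6, -8]
BINARY_OP + → -6 + -8 = -14. Stack: [-14]
LOAD_FAST c → push 37. Stack: [-14, 37]
BINARY_OP & → -14 & 37 = 32. Stack: [32]
STORE_FAST x → x=32. Stack: []
LOAD_CONST → push 40. Stack: [40]
STORE_FAST q → q=40. Stack: []
LOAD_FAST_LOAD_FAST q,q → push 40,40. Stack: [40, 40]
BINARY_OP + → 40 + 40 = 80. Stack: [80]
STORE_FAST u → u=80. Stack: []
LOAD_CONST → push -3. Stack: [-3]
STORE_FAST m → m=-3. Stack: []
LOAD_FAST_LOAD_FAST u,y → push 80,-8. Stack: [80, -8]
BINARY_OP - → 80 - -8 = 88. Stack: [88]
LOAD_FAST y → push -8. Stack: [88, -8]
BINARY_OP - → 88 - -8 = 96. Stack: [96]
STORE_FAST s → s=96. Stack: []
LOAD_FAST m → push -3. Stack: [-3]
RETURN_VALUE → return -3.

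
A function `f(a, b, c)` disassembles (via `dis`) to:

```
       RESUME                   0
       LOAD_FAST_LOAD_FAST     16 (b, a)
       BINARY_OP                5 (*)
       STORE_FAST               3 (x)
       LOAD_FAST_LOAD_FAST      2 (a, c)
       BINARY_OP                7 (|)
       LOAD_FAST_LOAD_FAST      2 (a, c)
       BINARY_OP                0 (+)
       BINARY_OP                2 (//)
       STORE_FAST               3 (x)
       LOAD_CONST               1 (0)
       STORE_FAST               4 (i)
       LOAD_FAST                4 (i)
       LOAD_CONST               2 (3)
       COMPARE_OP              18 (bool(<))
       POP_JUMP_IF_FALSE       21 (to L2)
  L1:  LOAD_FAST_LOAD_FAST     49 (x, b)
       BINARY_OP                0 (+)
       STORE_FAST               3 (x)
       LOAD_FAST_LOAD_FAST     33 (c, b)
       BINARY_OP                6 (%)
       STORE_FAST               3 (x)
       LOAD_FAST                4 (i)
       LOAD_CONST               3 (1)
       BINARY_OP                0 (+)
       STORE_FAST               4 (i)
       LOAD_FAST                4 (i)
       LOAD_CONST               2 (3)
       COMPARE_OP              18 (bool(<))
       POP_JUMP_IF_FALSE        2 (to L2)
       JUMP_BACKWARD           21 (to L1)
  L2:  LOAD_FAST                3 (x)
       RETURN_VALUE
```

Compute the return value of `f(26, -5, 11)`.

-4

LOAD_FAST_LOAD_FAST b,a → push -5,26. Stack: [-5, 26]
BINARY_OP * → -5 * 26 = -130. Stack: [-130]
STORE_FAST x → x=-130. Stack: []
LOAD_FAST_LOAD_FAST a,c → push 26,11. Stack: [26, 11]
BINARY_OP | → 26 | 11 = 27. Stack: [27]
LOAD_FAST_LOAD_FAST a,c → push 26,11. Stack: [27, 26, 11]
BINARY_OP + → 26 + 11 = 37. Stack: [27, 37]
BINARY_OP // → 27 // 37 = 0. Stack: [0]
STORE_FAST x → x=0. Stack: []
LOAD_CONST → push 0. Stack: [0]
STORE_FAST i → i=0. Stack: []
LOAD_FAST i → push 0. Stack: [0]
LOAD_CONST → push 3. Stack: [0, 3]
COMPARE_OP bool(<) → 0 vs 3 = True. Stack: [True]
POP_JUMP_IF_FALSE → pop True; no jump. Stack: []
LOAD_FAST_LOAD_FAST x,b → push 0,-5. Stack: [0, -5]
BINARY_OP + → 0 + -5 = -5. Stack: [-5]
STORE_FAST x → x=-5. Stack: []
LOAD_FAST_LOAD_FAST c,b → push 11,-5. Stack: [11, -5]
BINARY_OP % → 11 % -5 = -4. Stack: [-4]
STORE_FAST x → x=-4. Stack: []
LOAD_FAST i → push 0. Stack: [0]
LOAD_CONST → push 1. Stack: [0, 1]
BINARY_OP + → 0 + 1 = 1. Stack: [1]
STORE_FAST i → i=1. Stack: []
LOAD_FAST i → push 1. Stack: [1]
LOAD_CONST → push 3. Stack: [1, 3]
COMPARE_OP bool(<) → 1 vs 3 = True. Stack: [True]
POP_JUMP_IF_FALSE → pop True; no jump. Stack: []
LOAD_FAST_LOAD_FAST x,b → push -4,-5. Stack: [-4, -5]
BINARY_OP + → -4 + -5 = -9. Stack: [-9]
STORE_FAST x → x=-9. Stack: []
LOAD_FAST_LOAD_FAST c,b → push 11,-5. Stack: [11, -5]
BINARY_OP % → 11 % -5 = -4. Stack: [-4]
STORE_FAST x → x=-4. Stack: []
LOAD_FAST i → push 1. Stack: [1]
LOAD_CONST → push 1. Stack: [1, 1]
BINARY_OP + → 1 + 1 = 2. Stack: [2]
STORE_FAST i → i=2. Stack: []
LOAD_FAST i → push 2. Stack: [2]
LOAD_CONST → push 3. Stack: [2, 3]
COMPARE_OP bool(<) → 2 vs 3 = True. Stack: [True]
POP_JUMP_IF_FALSE → pop True; no jump. Stack: []
LOAD_FAST_LOAD_FAST x,b → push -4,-5. Stack: [-4, -5]
BINARY_OP + → -4 + -5 = -9. Stack: [-9]
STORE_FAST x → x=-9. Stack: []
LOAD_FAST_LOAD_FAST c,b → push 11,-5. Stack: [11, -5]
BINARY_OP % → 11 % -5 = -4. Stack: [-4]
STORE_FAST x → x=-4. Stack: []
LOAD_FAST i → push 2. Stack: [2]
LOAD_CONST → push 1. Stack: [2, 1]
BINARY_OP + → 2 + 1 = 3. Stack: [3]
STORE_FAST i → i=3. Stack: []
LOAD_FAST i → push 3. Stack: [3]
LOAD_CONST → push 3. Stack: [3, 3]
COMPARE_OP bool(<) → 3 vs 3 = False. Stack: [False]
POP_JUMP_IF_FALSE → pop False; jump. Stack: []
LOAD_FAST x → push -4. Stack: [-4]
RETURN_VALUE → return -4.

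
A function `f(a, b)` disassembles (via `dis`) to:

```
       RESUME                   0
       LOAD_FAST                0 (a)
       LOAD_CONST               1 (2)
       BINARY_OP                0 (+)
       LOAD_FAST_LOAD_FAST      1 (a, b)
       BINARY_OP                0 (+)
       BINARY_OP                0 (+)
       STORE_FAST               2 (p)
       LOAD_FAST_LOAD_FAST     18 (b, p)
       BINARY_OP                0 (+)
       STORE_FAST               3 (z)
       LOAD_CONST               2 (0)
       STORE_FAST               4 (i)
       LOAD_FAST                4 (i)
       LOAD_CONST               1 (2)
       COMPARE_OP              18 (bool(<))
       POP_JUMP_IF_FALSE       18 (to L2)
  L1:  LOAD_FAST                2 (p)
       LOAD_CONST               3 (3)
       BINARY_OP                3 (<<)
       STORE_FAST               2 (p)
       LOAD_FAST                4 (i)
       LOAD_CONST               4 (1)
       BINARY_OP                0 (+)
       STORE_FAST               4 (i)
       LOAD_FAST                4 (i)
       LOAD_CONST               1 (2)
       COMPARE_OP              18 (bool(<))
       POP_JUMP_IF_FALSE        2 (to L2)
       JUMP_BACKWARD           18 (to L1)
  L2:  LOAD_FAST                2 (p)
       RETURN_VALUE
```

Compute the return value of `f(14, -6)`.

LOAD_FAST a → push 14. Stack: [14]
LOAD_CONST → push 2. Stack: [14, 2]
BINARY_OP + → 14 + 2 = 16. Stack: [16]
LOAD_FAST_LOAD_FAST a,b → push 14,-6. Stack: [16, 14, -6]
BINARY_OP + → 14 + -6 = 8. Stack: [16, 8]
BINARY_OP + → 16 + 8 = 24. Stack: [24]
STORE_FAST p → p=24. Stack: []
LOAD_FAST_LOAD_FAST b,p → push -6,24. Stack: [-6, 24]
BINARY_OP + → -6 + 24 = 18. Stack: [18]
STORE_FAST z → z=18. Stack: []
LOAD_CONST → push 0. Stack: [0]
STORE_FAST i → i=0. Stack: []
LOAD_FAST i → push 0. Stack: [0]
LOAD_CONST → push 2. Stack: [0, 2]
COMPARE_OP bool(<) → 0 vs 2 = True. Stack: [True]
POP_JUMP_IF_FALSE → pop True; no jump. Stack: []
LOAD_FAST p → push 24. Stack: [24]
LOAD_CONST → push 3. Stack: [24, 3]
BINARY_OP << → 24 << 3 = 192. Stack: [192]
STORE_FAST p → p=192. Stack: []
LOAD_FAST i → push 0. Stack: [0]
LOAD_CONST → push 1. Stack: [0, 1]
BINARY_OP + → 0 + 1 = 1. Stack: [1]
STORE_FAST i → i=1. Stack: []
LOAD_FAST i → push 1. Stack: [1]
LOAD_CONST → push 2. Stack: [1, 2]
COMPARE_OP bool(<) → 1 vs 2 = True. Stack: [True]
POP_JUMP_IF_FALSE → pop True; no jump. Stack: []
LOAD_FAST p → push 192. Stack: [192]
LOAD_CONST → push 3. Stack: [192, 3]
BINARY_OP << → 192 << 3 = 1536. Stack: [1536]
STORE_FAST p → p=1536. Stack: []
LOAD_FAST i → push 1. Stack: [1]
LOAD_CONST → push 1. Stack: [1, 1]
BINARY_OP + → 1 + 1 = 2. Stack: [2]
STORE_FAST i → i=2. Stack: []
LOAD_FAST i → push 2. Stack: [2]
LOAD_CONST → push 2. Stack: [2, 2]
COMPARE_OP bool(<) → 2 vs 2 = False. Stack: [False]
POP_JUMP_IF_FALSE → pop False; jump. Stack: []
LOAD_FAST p → push 1536. Stack: [1536]
RETURN_VALUE → return 1536.

1536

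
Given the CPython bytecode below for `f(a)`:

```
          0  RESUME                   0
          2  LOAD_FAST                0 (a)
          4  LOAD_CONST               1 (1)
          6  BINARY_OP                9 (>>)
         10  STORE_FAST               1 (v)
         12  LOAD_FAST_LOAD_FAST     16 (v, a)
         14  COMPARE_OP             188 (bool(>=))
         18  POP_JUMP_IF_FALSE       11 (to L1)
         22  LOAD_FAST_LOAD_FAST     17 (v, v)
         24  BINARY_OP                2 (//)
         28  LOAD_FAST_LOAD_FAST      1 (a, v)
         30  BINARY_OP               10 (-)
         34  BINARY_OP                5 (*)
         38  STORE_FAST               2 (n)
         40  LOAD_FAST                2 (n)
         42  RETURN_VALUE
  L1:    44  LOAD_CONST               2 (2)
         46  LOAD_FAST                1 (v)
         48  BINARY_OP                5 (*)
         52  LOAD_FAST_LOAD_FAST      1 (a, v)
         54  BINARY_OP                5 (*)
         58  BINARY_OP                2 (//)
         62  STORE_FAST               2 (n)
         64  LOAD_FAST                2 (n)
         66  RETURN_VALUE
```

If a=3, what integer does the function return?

LOAD_FAST a → push 3. Stack: [3]
LOAD_CONST → push 1. Stack: [3, 1]
BINARY_OP >> → 3 >> 1 = 1. Stack: [1]
STORE_FAST v → v=1. Stack: []
LOAD_FAST_LOAD_FAST v,a → push 1,3. Stack: [1, 3]
COMPARE_OP bool(>=) → 1 vs 3 = False. Stack: [False]
POP_JUMP_IF_FALSE → pop False; jump. Stack: []
LOAD_CONST → push 2. Stack: [2]
LOAD_FAST v → push 1. Stack: [2, 1]
BINARY_OP * → 2 * 1 = 2. Stack: [2]
LOAD_FAST_LOAD_FAST a,v → push 3,1. Stack: [2, 3, 1]
BINARY_OP * → 3 * 1 = 3. Stack: [2, 3]
BINARY_OP // → 2 // 3 = 0. Stack: [0]
STORE_FAST n → n=0. Stack: []
LOAD_FAST n → push 0. Stack: [0]
RETURN_VALUE → return 0.

0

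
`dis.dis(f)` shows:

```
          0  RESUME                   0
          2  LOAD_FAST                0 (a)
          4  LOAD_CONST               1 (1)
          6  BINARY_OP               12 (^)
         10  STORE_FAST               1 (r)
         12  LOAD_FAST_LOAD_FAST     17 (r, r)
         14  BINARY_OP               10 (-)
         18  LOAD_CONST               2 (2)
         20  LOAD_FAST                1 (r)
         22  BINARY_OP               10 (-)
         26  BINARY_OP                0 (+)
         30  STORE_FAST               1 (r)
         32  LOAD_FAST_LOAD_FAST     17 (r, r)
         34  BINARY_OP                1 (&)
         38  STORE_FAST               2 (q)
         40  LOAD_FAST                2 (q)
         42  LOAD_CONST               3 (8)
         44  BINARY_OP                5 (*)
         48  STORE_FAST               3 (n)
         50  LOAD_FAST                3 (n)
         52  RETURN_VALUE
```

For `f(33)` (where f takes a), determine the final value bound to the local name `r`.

LOAD_FAST a → push 33. Stack: [33]
LOAD_CONST → push 1. Stack: [33, 1]
BINARY_OP ^ → 33 ^ 1 = 32. Stack: [32]
STORE_FAST r → r=32. Stack: []
LOAD_FAST_LOAD_FAST r,r → push 32,32. Stack: [32, 32]
BINARY_OP - → 32 - 32 = 0. Stack: [0]
LOAD_CONST → push 2. Stack: [0, 2]
LOAD_FAST r → push 32. Stack: [0, 2, 32]
BINARY_OP - → 2 - 32 = -30. Stack: [0, -30]
BINARY_OP + → 0 + -30 = -30. Stack: [-30]
STORE_FAST r → r=-30. Stack: []
LOAD_FAST_LOAD_FAST r,r → push -30,-30. Stack: [-30, -30]
BINARY_OP & → -30 & -30 = -30. Stack: [-30]
STORE_FAST q → q=-30. Stack: []
LOAD_FAST q → push -30. Stack: [-30]
LOAD_CONST → push 8. Stack: [-30, 8]
BINARY_OP * → -30 * 8 = -240. Stack: [-240]
STORE_FAST n → n=-240. Stack: []
LOAD_FAST n → push -240. Stack: [-240]
RETURN_VALUE → return -240.

-30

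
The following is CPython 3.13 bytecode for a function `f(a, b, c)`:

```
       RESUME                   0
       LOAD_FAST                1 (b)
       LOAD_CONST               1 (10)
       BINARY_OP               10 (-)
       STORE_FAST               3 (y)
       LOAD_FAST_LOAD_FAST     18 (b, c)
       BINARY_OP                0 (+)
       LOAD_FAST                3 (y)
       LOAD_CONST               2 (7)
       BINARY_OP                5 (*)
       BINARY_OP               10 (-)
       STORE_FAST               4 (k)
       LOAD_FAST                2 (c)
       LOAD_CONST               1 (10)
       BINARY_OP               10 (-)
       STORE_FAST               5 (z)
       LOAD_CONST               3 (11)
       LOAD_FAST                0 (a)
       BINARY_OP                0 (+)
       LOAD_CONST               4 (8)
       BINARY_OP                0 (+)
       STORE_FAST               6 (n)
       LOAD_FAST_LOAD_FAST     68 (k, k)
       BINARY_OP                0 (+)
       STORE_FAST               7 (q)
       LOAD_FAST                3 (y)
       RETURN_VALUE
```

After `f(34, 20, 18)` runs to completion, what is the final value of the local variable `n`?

LOAD_FAST b → push 20. Stack: [20]
LOAD_CONST → push 10. Stack: [20, 10]
BINARY_OP - → 20 - 10 = 10. Stack: [10]
STORE_FAST y → y=10. Stack: []
LOAD_FAST_LOAD_FAST b,c → push 20,18. Stack: [20, 18]
BINARY_OP + → 20 + 18 = 38. Stack: [38]
LOAD_FAST y → push 10. Stack: [38, 10]
LOAD_CONST → push 7. Stack: [38, 10, 7]
BINARY_OP * → 10 * 7 = 70. Stack: [38, 70]
BINARY_OP - → 38 - 70 = -32. Stack: [-32]
STORE_FAST k → k=-32. Stack: []
LOAD_FAST c → push 18. Stack: [18]
LOAD_CONST → push 10. Stack: [18, 10]
BINARY_OP - → 18 - 10 = 8. Stack: [8]
STORE_FAST z → z=8. Stack: []
LOAD_CONST → push 11. Stack: [11]
LOAD_FAST a → push 34. Stack: [11, 34]
BINARY_OP + → 11 + 34 = 45. Stack: [45]
LOAD_CONST → push 8. Stack: [45, 8]
BINARY_OP + → 45 + 8 = 53. Stack: [53]
STORE_FAST n → n=53. Stack: []
LOAD_FAST_LOAD_FAST k,k → push -32,-32. Stack: [-32, -32]
BINARY_OP + → -32 + -32 = -64. Stack: [-64]
STORE_FAST q → q=-64. Stack: []
LOAD_FAST y → push 10. Stack: [10]
RETURN_VALUE → return 10.

53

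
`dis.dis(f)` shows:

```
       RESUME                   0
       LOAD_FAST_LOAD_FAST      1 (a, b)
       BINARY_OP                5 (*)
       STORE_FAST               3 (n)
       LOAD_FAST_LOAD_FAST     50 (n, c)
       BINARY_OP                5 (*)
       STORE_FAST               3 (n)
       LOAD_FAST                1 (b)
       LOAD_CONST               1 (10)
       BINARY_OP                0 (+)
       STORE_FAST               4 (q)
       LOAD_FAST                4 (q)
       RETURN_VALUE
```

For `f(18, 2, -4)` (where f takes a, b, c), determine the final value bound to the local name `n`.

-144

LOAD_FAST_LOAD_FAST a,b → push 18,2. Stack: [18, 2]
BINARY_OP * → 18 * 2 = 36. Stack: [36]
STORE_FAST n → n=36. Stack: []
LOAD_FAST_LOAD_FAST n,c → push 36,-4. Stack: [36, -4]
BINARY_OP * → 36 * -4 = -144. Stack: [-144]
STORE_FAST n → n=-144. Stack: []
LOAD_FAST b → push 2. Stack: [2]
LOAD_CONST → push 10. Stack: [2, 10]
BINARY_OP + → 2 + 10 = 12. Stack: [12]
STORE_FAST q → q=12. Stack: []
LOAD_FAST q → push 12. Stack: [12]
RETURN_VALUE → return 12.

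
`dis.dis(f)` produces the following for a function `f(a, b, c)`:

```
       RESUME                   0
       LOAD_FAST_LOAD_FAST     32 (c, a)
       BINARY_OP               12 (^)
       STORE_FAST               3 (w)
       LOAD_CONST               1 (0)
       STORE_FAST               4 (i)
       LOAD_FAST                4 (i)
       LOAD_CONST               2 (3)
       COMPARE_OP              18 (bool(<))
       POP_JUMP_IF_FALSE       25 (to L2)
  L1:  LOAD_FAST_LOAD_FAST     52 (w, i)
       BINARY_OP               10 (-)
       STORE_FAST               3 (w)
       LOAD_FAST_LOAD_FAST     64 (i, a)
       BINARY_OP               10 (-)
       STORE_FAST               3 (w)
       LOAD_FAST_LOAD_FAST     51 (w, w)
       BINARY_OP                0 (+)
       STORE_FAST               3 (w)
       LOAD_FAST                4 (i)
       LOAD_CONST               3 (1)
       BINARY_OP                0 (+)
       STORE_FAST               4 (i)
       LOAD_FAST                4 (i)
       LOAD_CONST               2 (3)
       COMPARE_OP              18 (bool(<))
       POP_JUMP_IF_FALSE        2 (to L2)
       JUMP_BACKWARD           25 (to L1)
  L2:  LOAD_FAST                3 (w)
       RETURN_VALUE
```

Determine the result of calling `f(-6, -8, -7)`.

LOAD_FAST_LOAD_FAST c,a → push -7,-6. Stack: [-7, -6]
BINARY_OP ^ → -7 ^ -6 = 3. Stack: [3]
STORE_FAST w → w=3. Stack: []
LOAD_CONST → push 0. Stack: [0]
STORE_FAST i → i=0. Stack: []
LOAD_FAST i → push 0. Stack: [0]
LOAD_CONST → push 3. Stack: [0, 3]
COMPARE_OP bool(<) → 0 vs 3 = True. Stack: [True]
POP_JUMP_IF_FALSE → pop True; no jump. Stack: []
LOAD_FAST_LOAD_FAST w,i → push 3,0. Stack: [3, 0]
BINARY_OP - → 3 - 0 = 3. Stack: [3]
STORE_FAST w → w=3. Stack: []
LOAD_FAST_LOAD_FAST i,a → push 0,-6. Stack: [0, -6]
BINARY_OP - → 0 - -6 = 6. Stack: [6]
STORE_FAST w → w=6. Stack: []
LOAD_FAST_LOAD_FAST w,w → push 6,6. Stack: [6, 6]
BINARY_OP + → 6 + 6 = 12. Stack: [12]
STORE_FAST w → w=12. Stack: []
LOAD_FAST i → push 0. Stack: [0]
LOAD_CONST → push 1. Stack: [0, 1]
BINARY_OP + → 0 + 1 = 1. Stack: [1]
STORE_FAST i → i=1. Stack: []
LOAD_FAST i → push 1. Stack: [1]
LOAD_CONST → push 3. Stack: [1, 3]
COMPARE_OP bool(<) → 1 vs 3 = True. Stack: [True]
POP_JUMP_IF_FALSE → pop True; no jump. Stack: []
LOAD_FAST_LOAD_FAST w,i → push 12,1. Stack: [12, 1]
BINARY_OP - → 12 - 1 = 11. Stack: [11]
STORE_FAST w → w=11. Stack: []
LOAD_FAST_LOAD_FAST i,a → push 1,-6. Stack: [1, -6]
BINARY_OP - → 1 - -6 = 7. Stack: [7]
STORE_FAST w → w=7. Stack: []
LOAD_FAST_LOAD_FAST w,w → push 7,7. Stack: [7, 7]
BINARY_OP + → 7 + 7 = 14. Stack: [14]
STORE_FAST w → w=14. Stack: []
LOAD_FAST i → push 1. Stack: [1]
LOAD_CONST → push 1. Stack: [1, 1]
BINARY_OP + → 1 + 1 = 2. Stack: [2]
STORE_FAST i → i=2. Stack: []
LOAD_FAST i → push 2. Stack: [2]
LOAD_CONST → push 3. Stack: [2, 3]
COMPARE_OP bool(<) → 2 vs 3 = True. Stack: [True]
POP_JUMP_IF_FALSE → pop True; no jump. Stack: []
LOAD_FAST_LOAD_FAST w,i → push 14,2. Stack: [14, 2]
BINARY_OP - → 14 - 2 = 12. Stack: [12]
STORE_FAST w → w=12. Stack: []
LOAD_FAST_LOAD_FAST i,a → push 2,-6. Stack: [2, -6]
BINARY_OP - → 2 - -6 = 8. Stack: [8]
STORE_FAST w → w=8. Stack: []
LOAD_FAST_LOAD_FAST w,w → push 8,8. Stack: [8, 8]
BINARY_OP + → 8 + 8 = 16. Stack: [16]
STORE_FAST w → w=16. Stack: []
LOAD_FAST i → push 2. Stack: [2]
LOAD_CONST → push 1. Stack: [2, 1]
BINARY_OP + → 2 + 1 = 3. Stack: [3]
STORE_FAST i → i=3. Stack: []
LOAD_FAST i → push 3. Stack: [3]
LOAD_CONST → push 3. Stack: [3, 3]
COMPARE_OP bool(<) → 3 vs 3 = False. Stack: [False]
POP_JUMP_IF_FALSE → pop False; jump. Stack: []
LOAD_FAST w → push 16. Stack: [16]
RETURN_VALUE → return 16.

16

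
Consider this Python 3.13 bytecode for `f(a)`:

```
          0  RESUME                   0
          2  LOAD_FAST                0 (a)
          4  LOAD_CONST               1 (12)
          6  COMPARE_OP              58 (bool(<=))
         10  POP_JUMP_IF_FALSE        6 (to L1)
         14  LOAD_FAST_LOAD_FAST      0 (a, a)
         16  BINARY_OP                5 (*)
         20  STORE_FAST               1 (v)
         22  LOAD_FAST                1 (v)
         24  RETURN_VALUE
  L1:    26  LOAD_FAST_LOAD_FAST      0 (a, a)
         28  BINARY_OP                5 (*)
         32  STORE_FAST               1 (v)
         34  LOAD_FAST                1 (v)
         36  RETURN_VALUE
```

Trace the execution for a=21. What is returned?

441

LOAD_FAST a → push 21. Stack: [21]
LOAD_CONST → push 12. Stack: [21, 12]
COMPARE_OP bool(<=) → 21 vs 12 = False. Stack: [False]
POP_JUMP_IF_FALSE → pop False; jump. Stack: []
LOAD_FAST_LOAD_FAST a,a → push 21,21. Stack: [21, 21]
BINARY_OP * → 21 * 21 = 441. Stack: [441]
STORE_FAST v → v=441. Stack: []
LOAD_FAST v → push 441. Stack: [441]
RETURN_VALUE → return 441.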